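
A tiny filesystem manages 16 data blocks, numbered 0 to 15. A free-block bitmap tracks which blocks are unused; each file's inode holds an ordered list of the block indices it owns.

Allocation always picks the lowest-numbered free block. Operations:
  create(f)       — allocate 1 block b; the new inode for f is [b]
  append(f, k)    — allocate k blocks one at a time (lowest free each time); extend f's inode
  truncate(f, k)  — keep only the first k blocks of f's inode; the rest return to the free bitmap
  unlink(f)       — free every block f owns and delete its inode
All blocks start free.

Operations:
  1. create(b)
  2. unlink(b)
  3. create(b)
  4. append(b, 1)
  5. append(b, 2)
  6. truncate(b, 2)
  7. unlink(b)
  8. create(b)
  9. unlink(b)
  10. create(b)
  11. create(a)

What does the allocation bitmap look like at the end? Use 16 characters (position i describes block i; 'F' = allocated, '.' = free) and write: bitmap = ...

bitmap = FF..............

[1] create(b) — b=0 (map F...............)
[2] unlink(b) —  (map ................)
[3] create(b) — b=0 (map F...............)
[4] append(b, 1) — b=0,1 (map FF..............)
[5] append(b, 2) — b=0,1,2,3 (map FFFF............)
[6] truncate(b, 2) — b=0,1 (map FF..............)
[7] unlink(b) —  (map ................)
[8] create(b) — b=0 (map F...............)
[9] unlink(b) —  (map ................)
[10] create(b) — b=0 (map F...............)
[11] create(a) — a=1 b=0 (map FF..............)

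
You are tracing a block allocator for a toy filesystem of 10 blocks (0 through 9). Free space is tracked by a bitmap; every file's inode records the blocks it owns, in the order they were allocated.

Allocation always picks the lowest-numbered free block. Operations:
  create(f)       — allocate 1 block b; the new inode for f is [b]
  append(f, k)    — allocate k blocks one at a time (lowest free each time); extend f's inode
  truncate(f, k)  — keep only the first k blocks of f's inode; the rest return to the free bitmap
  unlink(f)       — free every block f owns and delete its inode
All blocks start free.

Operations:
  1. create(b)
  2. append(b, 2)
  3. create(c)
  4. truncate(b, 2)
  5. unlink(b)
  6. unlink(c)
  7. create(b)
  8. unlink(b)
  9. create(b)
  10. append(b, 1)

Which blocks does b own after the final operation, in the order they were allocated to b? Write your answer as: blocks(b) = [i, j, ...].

[1] create(b) — b=0 (map F.........)
[2] append(b, 2) — b=0,1,2 (map FFF.......)
[3] create(c) — b=0,1,2 c=3 (map FFFF......)
[4] truncate(b, 2) — b=0,1 c=3 (map FF.F......)
[5] unlink(b) — c=3 (map ...F......)
[6] unlink(c) —  (map ..........)
[7] create(b) — b=0 (map F.........)
[8] unlink(b) —  (map ..........)
[9] create(b) — b=0 (map F.........)
[10] append(b, 1) — b=0,1 (map FF........)

blocks(b) = [0, 1]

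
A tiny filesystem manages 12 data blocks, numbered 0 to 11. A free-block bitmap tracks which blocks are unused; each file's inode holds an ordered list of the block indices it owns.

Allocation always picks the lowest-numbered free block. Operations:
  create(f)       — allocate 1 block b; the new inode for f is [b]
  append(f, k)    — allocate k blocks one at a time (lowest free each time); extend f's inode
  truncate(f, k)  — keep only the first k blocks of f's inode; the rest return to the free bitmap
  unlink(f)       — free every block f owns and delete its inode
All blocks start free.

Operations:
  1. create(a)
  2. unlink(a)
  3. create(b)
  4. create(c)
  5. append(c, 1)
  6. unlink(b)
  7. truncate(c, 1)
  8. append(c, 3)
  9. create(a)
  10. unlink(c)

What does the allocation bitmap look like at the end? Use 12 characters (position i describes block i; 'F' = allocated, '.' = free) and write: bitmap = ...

bitmap = ....F.......

create(a): bitmap=F........... | a=[0]
unlink(a): bitmap=............ | 
create(b): bitmap=F........... | b=[0]
create(c): bitmap=FF.......... | b=[0] c=[1]
append(c, 1): bitmap=FFF......... | b=[0] c=[1, 2]
unlink(b): bitmap=.FF......... | c=[1, 2]
truncate(c, 1): bitmap=.F.......... | c=[1]
append(c, 3): bitmap=FFFF........ | c=[1, 0, 2, 3]
create(a): bitmap=FFFFF....... | a=[4] c=[1, 0, 2, 3]
unlink(c): bitmap=....F....... | a=[4]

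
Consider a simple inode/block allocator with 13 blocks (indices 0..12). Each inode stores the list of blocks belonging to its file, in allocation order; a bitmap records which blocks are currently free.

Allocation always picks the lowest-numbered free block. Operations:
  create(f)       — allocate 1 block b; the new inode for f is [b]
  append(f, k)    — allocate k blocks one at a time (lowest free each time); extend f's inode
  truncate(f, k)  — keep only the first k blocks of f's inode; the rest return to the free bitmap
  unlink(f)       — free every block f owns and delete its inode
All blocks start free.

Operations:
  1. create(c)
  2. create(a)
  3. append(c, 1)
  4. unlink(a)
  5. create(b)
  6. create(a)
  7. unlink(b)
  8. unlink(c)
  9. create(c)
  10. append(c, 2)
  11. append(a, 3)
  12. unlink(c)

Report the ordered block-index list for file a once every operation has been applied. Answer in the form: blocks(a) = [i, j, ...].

create(c): bitmap=F............ | c=[0]
create(a): bitmap=FF........... | a=[1] c=[0]
append(c, 1): bitmap=FFF.......... | a=[1] c=[0, 2]
unlink(a): bitmap=F.F.......... | c=[0, 2]
create(b): bitmap=FFF.......... | b=[1] c=[0, 2]
create(a): bitmap=FFFF......... | a=[3] b=[1] c=[0, 2]
unlink(b): bitmap=F.FF......... | a=[3] c=[0, 2]
unlink(c): bitmap=...F......... | a=[3]
create(c): bitmap=F..F......... | a=[3] c=[0]
append(c, 2): bitmap=FFFF......... | a=[3] c=[0, 1, 2]
append(a, 3): bitmap=FFFFFFF...... | a=[3, 4, 5, 6] c=[0, 1, 2]
unlink(c): bitmap=...FFFF...... | a=[3, 4, 5, 6]

blocks(a) = [3, 4, 5, 6]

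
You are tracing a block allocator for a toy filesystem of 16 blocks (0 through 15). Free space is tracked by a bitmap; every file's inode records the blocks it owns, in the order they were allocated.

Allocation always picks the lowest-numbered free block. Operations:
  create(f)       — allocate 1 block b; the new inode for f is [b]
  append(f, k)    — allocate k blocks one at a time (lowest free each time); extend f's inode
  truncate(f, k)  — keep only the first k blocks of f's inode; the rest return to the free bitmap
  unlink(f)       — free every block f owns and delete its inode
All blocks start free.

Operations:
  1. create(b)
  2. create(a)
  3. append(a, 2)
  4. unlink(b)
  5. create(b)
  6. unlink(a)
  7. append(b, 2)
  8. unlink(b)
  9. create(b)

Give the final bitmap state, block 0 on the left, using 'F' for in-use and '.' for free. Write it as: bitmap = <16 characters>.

bitmap = F...............

create(b): bitmap=F............... | b=[0]
create(a): bitmap=FF.............. | a=[1] b=[0]
append(a, 2): bitmap=FFFF............ | a=[1, 2, 3] b=[0]
unlink(b): bitmap=.FFF............ | a=[1, 2, 3]
create(b): bitmap=FFFF............ | a=[1, 2, 3] b=[0]
unlink(a): bitmap=F............... | b=[0]
append(b, 2): bitmap=FFF............. | b=[0, 1, 2]
unlink(b): bitmap=................ | 
create(b): bitmap=F............... | b=[0]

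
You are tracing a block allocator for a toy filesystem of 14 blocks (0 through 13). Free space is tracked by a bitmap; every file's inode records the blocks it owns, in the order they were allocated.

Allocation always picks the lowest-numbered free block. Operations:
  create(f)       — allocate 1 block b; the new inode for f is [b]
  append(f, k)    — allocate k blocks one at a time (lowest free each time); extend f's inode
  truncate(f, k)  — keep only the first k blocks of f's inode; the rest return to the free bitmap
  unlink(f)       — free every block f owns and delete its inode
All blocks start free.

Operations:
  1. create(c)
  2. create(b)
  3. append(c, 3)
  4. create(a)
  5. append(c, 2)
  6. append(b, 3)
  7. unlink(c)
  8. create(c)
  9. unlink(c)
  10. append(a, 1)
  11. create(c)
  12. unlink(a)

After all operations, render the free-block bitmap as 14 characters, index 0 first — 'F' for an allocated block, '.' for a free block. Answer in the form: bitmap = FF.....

bitmap = .FF.....FFF...

create(c): bitmap=F............. | c=[0]
create(b): bitmap=FF............ | b=[1] c=[0]
append(c, 3): bitmap=FFFFF......... | b=[1] c=[0, 2, 3, 4]
create(a): bitmap=FFFFFF........ | a=[5] b=[1] c=[0, 2, 3, 4]
append(c, 2): bitmap=FFFFFFFF...... | a=[5] b=[1] c=[0, 2, 3, 4, 6, 7]
append(b, 3): bitmap=FFFFFFFFFFF... | a=[5] b=[1, 8, 9, 10] c=[0, 2, 3, 4, 6, 7]
unlink(c): bitmap=.F...F..FFF... | a=[5] b=[1, 8, 9, 10]
create(c): bitmap=FF...F..FFF... | a=[5] b=[1, 8, 9, 10] c=[0]
unlink(c): bitmap=.F...F..FFF... | a=[5] b=[1, 8, 9, 10]
append(a, 1): bitmap=FF...F..FFF... | a=[5, 0] b=[1, 8, 9, 10]
create(c): bitmap=FFF..F..FFF... | a=[5, 0] b=[1, 8, 9, 10] c=[2]
unlink(a): bitmap=.FF.....FFF... | b=[1, 8, 9, 10] c=[2]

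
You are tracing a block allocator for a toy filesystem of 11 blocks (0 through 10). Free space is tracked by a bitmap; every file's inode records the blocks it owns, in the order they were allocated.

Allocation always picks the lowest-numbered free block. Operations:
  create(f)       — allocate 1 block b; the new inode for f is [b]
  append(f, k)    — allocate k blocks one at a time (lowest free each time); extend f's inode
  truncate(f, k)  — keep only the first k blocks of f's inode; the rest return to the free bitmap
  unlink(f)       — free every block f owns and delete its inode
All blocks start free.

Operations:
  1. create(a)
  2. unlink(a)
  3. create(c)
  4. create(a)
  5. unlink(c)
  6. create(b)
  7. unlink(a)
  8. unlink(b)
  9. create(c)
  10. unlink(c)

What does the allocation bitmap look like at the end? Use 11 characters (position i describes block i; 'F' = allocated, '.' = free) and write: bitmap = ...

[1] create(a) — a=0 (map F..........)
[2] unlink(a) —  (map ...........)
[3] create(c) — c=0 (map F..........)
[4] create(a) — a=1 c=0 (map FF.........)
[5] unlink(c) — a=1 (map .F.........)
[6] create(b) — a=1 b=0 (map FF.........)
[7] unlink(a) — b=0 (map F..........)
[8] unlink(b) —  (map ...........)
[9] create(c) — c=0 (map F..........)
[10] unlink(c) —  (map ...........)

bitmap = ...........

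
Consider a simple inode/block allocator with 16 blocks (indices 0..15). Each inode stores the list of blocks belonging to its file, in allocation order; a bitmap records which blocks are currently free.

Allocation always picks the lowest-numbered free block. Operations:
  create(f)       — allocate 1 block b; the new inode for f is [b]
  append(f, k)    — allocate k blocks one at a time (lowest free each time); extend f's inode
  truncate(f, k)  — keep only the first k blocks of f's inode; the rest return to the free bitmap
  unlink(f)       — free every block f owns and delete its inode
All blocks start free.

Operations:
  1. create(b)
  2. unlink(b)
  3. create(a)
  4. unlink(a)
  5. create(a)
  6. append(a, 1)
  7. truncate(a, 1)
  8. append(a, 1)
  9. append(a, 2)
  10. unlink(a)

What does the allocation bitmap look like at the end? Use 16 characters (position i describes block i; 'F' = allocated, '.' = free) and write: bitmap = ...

  1. create(b)  ⇒  F...............  {b→[0]}
  2. unlink(b)  ⇒  ................  {}
  3. create(a)  ⇒  F...............  {a→[0]}
  4. unlink(a)  ⇒  ................  {}
  5. create(a)  ⇒  F...............  {a→[0]}
  6. append(a, 1)  ⇒  FF..............  {a→[0, 1]}
  7. truncate(a, 1)  ⇒  F...............  {a→[0]}
  8. append(a, 1)  ⇒  FF..............  {a→[0, 1]}
  9. append(a, 2)  ⇒  FFFF............  {a→[0, 1, 2, 3]}
  10. unlink(a)  ⇒  ................  {}

bitmap = ................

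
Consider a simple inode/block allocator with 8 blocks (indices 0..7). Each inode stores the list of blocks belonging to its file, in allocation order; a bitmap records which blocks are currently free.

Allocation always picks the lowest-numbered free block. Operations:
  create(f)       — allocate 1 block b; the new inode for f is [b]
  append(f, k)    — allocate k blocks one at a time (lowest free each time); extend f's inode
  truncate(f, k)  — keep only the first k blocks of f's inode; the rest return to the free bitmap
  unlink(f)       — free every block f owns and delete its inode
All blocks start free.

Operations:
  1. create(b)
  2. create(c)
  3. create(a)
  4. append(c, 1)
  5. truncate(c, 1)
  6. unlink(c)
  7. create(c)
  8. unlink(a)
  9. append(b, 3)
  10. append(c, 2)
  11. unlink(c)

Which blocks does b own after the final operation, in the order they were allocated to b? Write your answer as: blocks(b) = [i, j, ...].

blocks(b) = [0, 2, 3, 4]

create(b): bitmap=F....... | b=[0]
create(c): bitmap=FF...... | b=[0] c=[1]
create(a): bitmap=FFF..... | a=[2] b=[0] c=[1]
append(c, 1): bitmap=FFFF.... | a=[2] b=[0] c=[1, 3]
truncate(c, 1): bitmap=FFF..... | a=[2] b=[0] c=[1]
unlink(c): bitmap=F.F..... | a=[2] b=[0]
create(c): bitmap=FFF..... | a=[2] b=[0] c=[1]
unlink(a): bitmap=FF...... | b=[0] c=[1]
append(b, 3): bitmap=FFFFF... | b=[0, 2, 3, 4] c=[1]
append(c, 2): bitmap=FFFFFFF. | b=[0, 2, 3, 4] c=[1, 5, 6]
unlink(c): bitmap=F.FFF... | b=[0, 2, 3, 4]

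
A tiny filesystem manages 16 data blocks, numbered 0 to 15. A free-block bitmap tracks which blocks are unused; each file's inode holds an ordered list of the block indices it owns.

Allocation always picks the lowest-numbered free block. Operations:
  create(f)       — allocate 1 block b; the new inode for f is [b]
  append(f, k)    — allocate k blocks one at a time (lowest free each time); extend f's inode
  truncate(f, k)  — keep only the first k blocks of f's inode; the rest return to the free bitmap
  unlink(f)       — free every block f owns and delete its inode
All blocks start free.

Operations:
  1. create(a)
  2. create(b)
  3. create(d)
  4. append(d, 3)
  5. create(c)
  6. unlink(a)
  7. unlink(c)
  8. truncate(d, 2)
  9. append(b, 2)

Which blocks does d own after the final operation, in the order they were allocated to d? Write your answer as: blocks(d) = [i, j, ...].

blocks(d) = [2, 3]

[1] create(a) — a=0 (map F...............)
[2] create(b) — a=0 b=1 (map FF..............)
[3] create(d) — a=0 b=1 d=2 (map FFF.............)
[4] append(d, 3) — a=0 b=1 d=2,3,4,5 (map FFFFFF..........)
[5] create(c) — a=0 b=1 c=6 d=2,3,4,5 (map FFFFFFF.........)
[6] unlink(a) — b=1 c=6 d=2,3,4,5 (map .FFFFFF.........)
[7] unlink(c) — b=1 d=2,3,4,5 (map .FFFFF..........)
[8] truncate(d, 2) — b=1 d=2,3 (map .FFF............)
[9] append(b, 2) — b=1,0,4 d=2,3 (map FFFFF...........)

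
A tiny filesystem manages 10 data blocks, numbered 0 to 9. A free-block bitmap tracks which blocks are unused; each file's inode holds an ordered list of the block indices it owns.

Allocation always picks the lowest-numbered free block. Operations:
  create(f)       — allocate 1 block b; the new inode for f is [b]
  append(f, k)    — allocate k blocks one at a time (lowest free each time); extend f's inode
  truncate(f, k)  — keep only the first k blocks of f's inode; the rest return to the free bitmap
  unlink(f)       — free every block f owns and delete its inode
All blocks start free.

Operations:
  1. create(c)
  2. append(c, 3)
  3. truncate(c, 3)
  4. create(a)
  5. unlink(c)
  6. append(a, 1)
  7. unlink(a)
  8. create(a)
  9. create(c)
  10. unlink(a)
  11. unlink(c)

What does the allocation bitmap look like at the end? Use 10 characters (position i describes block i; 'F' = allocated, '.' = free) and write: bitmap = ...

bitmap = ..........

after create(c) → c:[0]  free=[F.........]
after append(c, 3) → c:[0, 1, 2, 3]  free=[FFFF......]
after truncate(c, 3) → c:[0, 1, 2]  free=[FFF.......]
after create(a) → a:[3], c:[0, 1, 2]  free=[FFFF......]
after unlink(c) → a:[3]  free=[...F......]
after append(a, 1) → a:[3, 0]  free=[F..F......]
after unlink(a) →   free=[..........]
after create(a) → a:[0]  free=[F.........]
after create(c) → a:[0], c:[1]  free=[FF........]
after unlink(a) → c:[1]  free=[.F........]
after unlink(c) →   free=[..........]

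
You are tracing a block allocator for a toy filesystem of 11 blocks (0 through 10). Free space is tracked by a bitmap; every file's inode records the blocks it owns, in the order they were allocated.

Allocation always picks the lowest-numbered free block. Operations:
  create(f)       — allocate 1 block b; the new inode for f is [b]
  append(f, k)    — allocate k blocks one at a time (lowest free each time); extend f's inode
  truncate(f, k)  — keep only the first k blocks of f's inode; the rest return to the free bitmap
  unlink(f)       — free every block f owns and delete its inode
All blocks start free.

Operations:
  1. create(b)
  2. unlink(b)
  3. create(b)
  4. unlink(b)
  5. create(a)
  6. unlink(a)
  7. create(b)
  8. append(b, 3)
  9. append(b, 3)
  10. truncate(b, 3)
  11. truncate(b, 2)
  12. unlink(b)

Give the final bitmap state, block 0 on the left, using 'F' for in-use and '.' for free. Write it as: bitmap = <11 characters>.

bitmap = ...........

create(b): bitmap=F.......... | b=[0]
unlink(b): bitmap=........... | 
create(b): bitmap=F.......... | b=[0]
unlink(b): bitmap=........... | 
create(a): bitmap=F.......... | a=[0]
unlink(a): bitmap=........... | 
create(b): bitmap=F.......... | b=[0]
append(b, 3): bitmap=FFFF....... | b=[0, 1, 2, 3]
append(b, 3): bitmap=FFFFFFF.... | b=[0, 1, 2, 3, 4, 5, 6]
truncate(b, 3): bitmap=FFF........ | b=[0, 1, 2]
truncate(b, 2): bitmap=FF......... | b=[0, 1]
unlink(b): bitmap=........... | 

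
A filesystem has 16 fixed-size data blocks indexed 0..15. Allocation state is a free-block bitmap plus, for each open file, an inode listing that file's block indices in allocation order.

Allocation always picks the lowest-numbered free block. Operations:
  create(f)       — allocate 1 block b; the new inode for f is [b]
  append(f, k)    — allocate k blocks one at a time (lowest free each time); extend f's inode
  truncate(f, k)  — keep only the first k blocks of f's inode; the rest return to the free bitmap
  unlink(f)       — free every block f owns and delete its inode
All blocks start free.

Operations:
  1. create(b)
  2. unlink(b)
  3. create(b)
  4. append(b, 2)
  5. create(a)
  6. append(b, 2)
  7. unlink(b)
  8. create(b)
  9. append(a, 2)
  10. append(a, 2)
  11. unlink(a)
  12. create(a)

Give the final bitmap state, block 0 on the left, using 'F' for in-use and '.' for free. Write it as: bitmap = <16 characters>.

bitmap = FF..............

  1. create(b)  ⇒  F...............  {b→[0]}
  2. unlink(b)  ⇒  ................  {}
  3. create(b)  ⇒  F...............  {b→[0]}
  4. append(b, 2)  ⇒  FFF.............  {b→[0, 1, 2]}
  5. create(a)  ⇒  FFFF............  {a→[3]; b→[0, 1, 2]}
  6. append(b, 2)  ⇒  FFFFFF..........  {a→[3]; b→[0, 1, 2, 4, 5]}
  7. unlink(b)  ⇒  ...F............  {a→[3]}
  8. create(b)  ⇒  F..F............  {a→[3]; b→[0]}
  9. append(a, 2)  ⇒  FFFF............  {a→[3, 1, 2]; b→[0]}
  10. append(a, 2)  ⇒  FFFFFF..........  {a→[3, 1, 2, 4, 5]; b→[0]}
  11. unlink(a)  ⇒  F...............  {b→[0]}
  12. create(a)  ⇒  FF..............  {a→[1]; b→[0]}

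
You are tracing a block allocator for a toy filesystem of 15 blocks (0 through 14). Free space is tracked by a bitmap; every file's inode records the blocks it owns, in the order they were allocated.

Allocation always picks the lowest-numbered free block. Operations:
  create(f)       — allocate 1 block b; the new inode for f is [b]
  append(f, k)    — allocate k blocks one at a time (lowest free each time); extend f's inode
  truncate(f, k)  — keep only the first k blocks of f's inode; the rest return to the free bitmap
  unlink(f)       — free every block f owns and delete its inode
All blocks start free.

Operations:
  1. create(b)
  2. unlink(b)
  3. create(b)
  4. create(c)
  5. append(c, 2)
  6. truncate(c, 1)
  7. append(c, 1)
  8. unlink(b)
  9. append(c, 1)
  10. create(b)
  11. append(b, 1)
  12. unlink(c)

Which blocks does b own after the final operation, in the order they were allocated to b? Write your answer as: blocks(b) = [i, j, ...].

create(b): bitmap=F.............. | b=[0]
unlink(b): bitmap=............... | 
create(b): bitmap=F.............. | b=[0]
create(c): bitmap=FF............. | b=[0] c=[1]
append(c, 2): bitmap=FFFF........... | b=[0] c=[1, 2, 3]
truncate(c, 1): bitmap=FF............. | b=[0] c=[1]
append(c, 1): bitmap=FFF............ | b=[0] c=[1, 2]
unlink(b): bitmap=.FF............ | c=[1, 2]
append(c, 1): bitmap=FFF............ | c=[1, 2, 0]
create(b): bitmap=FFFF........... | b=[3] c=[1, 2, 0]
append(b, 1): bitmap=FFFFF.......... | b=[3, 4] c=[1, 2, 0]
unlink(c): bitmap=...FF.......... | b=[3, 4]

blocks(b) = [3, 4]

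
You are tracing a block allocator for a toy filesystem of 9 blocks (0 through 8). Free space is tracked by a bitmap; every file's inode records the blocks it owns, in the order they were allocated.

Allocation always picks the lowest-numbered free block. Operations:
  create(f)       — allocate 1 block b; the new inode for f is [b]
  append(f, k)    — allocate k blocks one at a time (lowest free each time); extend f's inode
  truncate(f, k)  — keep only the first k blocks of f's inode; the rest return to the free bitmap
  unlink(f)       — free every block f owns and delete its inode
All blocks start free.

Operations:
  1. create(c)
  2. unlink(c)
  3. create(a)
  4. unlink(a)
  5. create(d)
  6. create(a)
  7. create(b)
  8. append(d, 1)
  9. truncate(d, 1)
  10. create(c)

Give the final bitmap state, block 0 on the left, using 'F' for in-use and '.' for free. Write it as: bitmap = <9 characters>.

bitmap = FFFF.....

after create(c) → c:[0]  free=[F........]
after unlink(c) →   free=[.........]
after create(a) → a:[0]  free=[F........]
after unlink(a) →   free=[.........]
after create(d) → d:[0]  free=[F........]
after create(a) → a:[1], d:[0]  free=[FF.......]
after create(b) → a:[1], b:[2], d:[0]  free=[FFF......]
after append(d, 1) → a:[1], b:[2], d:[0, 3]  free=[FFFF.....]
after truncate(d, 1) → a:[1], b:[2], d:[0]  free=[FFF......]
after create(c) → a:[1], b:[2], c:[3], d:[0]  free=[FFFF.....]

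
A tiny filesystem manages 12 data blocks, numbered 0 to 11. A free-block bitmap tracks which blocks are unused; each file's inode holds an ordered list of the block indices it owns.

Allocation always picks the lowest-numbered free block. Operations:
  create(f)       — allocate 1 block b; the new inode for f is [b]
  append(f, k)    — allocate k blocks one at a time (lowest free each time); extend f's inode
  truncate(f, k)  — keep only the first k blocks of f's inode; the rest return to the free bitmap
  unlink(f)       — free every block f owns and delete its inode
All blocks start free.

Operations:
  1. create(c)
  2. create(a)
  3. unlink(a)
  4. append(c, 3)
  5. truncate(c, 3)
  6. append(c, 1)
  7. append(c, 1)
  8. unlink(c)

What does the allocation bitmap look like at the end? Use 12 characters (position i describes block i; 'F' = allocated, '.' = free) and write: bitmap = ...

bitmap = ............

  1. create(c)  ⇒  F...........  {c→[0]}
  2. create(a)  ⇒  FF..........  {a→[1]; c→[0]}
  3. unlink(a)  ⇒  F...........  {c→[0]}
  4. append(c, 3)  ⇒  FFFF........  {c→[0, 1, 2, 3]}
  5. truncate(c, 3)  ⇒  FFF.........  {c→[0, 1, 2]}
  6. append(c, 1)  ⇒  FFFF........  {c→[0, 1, 2, 3]}
  7. append(c, 1)  ⇒  FFFFF.......  {c→[0, 1, 2, 3, 4]}
  8. unlink(c)  ⇒  ............  {}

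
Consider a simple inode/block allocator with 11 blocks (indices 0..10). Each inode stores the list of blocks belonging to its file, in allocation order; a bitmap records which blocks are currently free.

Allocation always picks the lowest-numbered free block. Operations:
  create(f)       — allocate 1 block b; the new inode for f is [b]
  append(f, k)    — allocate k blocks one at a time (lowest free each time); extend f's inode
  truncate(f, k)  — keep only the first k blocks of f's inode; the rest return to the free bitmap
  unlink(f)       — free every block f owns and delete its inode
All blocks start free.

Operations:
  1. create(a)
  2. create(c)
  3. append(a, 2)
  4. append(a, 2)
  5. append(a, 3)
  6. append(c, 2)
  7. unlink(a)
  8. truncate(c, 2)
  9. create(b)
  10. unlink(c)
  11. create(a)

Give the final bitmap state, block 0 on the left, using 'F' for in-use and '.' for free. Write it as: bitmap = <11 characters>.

bitmap = FF.........

[1] create(a) — a=0 (map F..........)
[2] create(c) — a=0 c=1 (map FF.........)
[3] append(a, 2) — a=0,2,3 c=1 (map FFFF.......)
[4] append(a, 2) — a=0,2,3,4,5 c=1 (map FFFFFF.....)
[5] append(a, 3) — a=0,2,3,4,5,6,7,8 c=1 (map FFFFFFFFF..)
[6] append(c, 2) — a=0,2,3,4,5,6,7,8 c=1,9,10 (map FFFFFFFFFFF)
[7] unlink(a) — c=1,9,10 (map .F.......FF)
[8] truncate(c, 2) — c=1,9 (map .F.......F.)
[9] create(b) — b=0 c=1,9 (map FF.......F.)
[10] unlink(c) — b=0 (map F..........)
[11] create(a) — a=1 b=0 (map FF.........)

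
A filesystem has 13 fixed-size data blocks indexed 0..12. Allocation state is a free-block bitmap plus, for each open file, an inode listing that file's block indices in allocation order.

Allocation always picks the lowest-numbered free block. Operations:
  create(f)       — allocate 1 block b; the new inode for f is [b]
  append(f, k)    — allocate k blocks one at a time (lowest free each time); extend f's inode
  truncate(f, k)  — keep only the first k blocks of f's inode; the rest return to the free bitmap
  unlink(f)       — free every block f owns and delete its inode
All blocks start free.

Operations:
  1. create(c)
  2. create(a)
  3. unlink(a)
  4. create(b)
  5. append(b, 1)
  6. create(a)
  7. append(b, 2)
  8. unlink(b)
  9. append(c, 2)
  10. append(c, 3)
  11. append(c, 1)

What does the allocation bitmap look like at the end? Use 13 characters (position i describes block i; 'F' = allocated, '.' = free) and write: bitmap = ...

bitmap = FFFFFFFF.....

  1. create(c)  ⇒  F............  {c→[0]}
  2. create(a)  ⇒  FF...........  {a→[1]; c→[0]}
  3. unlink(a)  ⇒  F............  {c→[0]}
  4. create(b)  ⇒  FF...........  {b→[1]; c→[0]}
  5. append(b, 1)  ⇒  FFF..........  {b→[1, 2]; c→[0]}
  6. create(a)  ⇒  FFFF.........  {a→[3]; b→[1, 2]; c→[0]}
  7. append(b, 2)  ⇒  FFFFFF.......  {a→[3]; b→[1, 2, 4, 5]; c→[0]}
  8. unlink(b)  ⇒  F..F.........  {a→[3]; c→[0]}
  9. append(c, 2)  ⇒  FFFF.........  {a→[3]; c→[0, 1, 2]}
  10. append(c, 3)  ⇒  FFFFFFF......  {a→[3]; c→[0, 1, 2, 4, 5, 6]}
  11. append(c, 1)  ⇒  FFFFFFFF.....  {a→[3]; c→[0, 1, 2, 4, 5, 6, 7]}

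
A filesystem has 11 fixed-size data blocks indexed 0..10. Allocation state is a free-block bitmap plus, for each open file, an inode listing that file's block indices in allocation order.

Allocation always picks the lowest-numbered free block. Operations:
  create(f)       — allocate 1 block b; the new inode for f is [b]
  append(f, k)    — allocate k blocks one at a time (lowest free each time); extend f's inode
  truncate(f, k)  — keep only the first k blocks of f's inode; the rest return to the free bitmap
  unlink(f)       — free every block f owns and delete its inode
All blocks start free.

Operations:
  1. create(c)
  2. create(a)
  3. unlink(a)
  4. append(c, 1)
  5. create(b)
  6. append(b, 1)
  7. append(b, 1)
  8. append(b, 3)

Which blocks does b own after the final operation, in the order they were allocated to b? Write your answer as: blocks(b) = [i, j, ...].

blocks(b) = [2, 3, 4, 5, 6, 7]

after create(c) → c:[0]  free=[F..........]
after create(a) → a:[1], c:[0]  free=[FF.........]
after unlink(a) → c:[0]  free=[F..........]
after append(c, 1) → c:[0, 1]  free=[FF.........]
after create(b) → b:[2], c:[0, 1]  free=[FFF........]
after append(b, 1) → b:[2, 3], c:[0, 1]  free=[FFFF.......]
after append(b, 1) → b:[2, 3, 4], c:[0, 1]  free=[FFFFF......]
after append(b, 3) → b:[2, 3, 4, 5, 6, 7], c:[0, 1]  free=[FFFFFFFF...]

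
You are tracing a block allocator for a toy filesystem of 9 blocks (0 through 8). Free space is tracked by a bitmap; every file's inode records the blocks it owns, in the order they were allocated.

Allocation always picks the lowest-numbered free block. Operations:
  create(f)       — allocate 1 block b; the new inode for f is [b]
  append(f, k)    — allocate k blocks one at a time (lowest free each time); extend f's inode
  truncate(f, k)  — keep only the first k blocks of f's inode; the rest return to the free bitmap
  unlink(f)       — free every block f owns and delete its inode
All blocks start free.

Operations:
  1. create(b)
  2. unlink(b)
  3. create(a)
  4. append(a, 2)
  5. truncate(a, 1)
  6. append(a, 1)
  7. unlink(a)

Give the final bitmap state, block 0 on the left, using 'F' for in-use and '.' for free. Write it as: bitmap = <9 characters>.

bitmap = .........

create(b): bitmap=F........ | b=[0]
unlink(b): bitmap=......... | 
create(a): bitmap=F........ | a=[0]
append(a, 2): bitmap=FFF...... | a=[0, 1, 2]
truncate(a, 1): bitmap=F........ | a=[0]
append(a, 1): bitmap=FF....... | a=[0, 1]
unlink(a): bitmap=......... | 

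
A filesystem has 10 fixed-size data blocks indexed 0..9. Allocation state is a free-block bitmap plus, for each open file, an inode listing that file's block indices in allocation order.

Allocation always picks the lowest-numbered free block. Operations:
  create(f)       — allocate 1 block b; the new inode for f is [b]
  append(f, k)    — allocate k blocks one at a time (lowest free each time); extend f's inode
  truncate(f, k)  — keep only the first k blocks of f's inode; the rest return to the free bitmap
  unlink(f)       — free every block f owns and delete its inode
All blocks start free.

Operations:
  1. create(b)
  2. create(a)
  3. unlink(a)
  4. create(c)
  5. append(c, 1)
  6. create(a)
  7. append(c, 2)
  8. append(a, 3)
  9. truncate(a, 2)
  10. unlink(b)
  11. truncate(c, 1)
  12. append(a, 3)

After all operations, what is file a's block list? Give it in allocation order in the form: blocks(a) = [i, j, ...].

[1] create(b) — b=0 (map F.........)
[2] create(a) — a=1 b=0 (map FF........)
[3] unlink(a) — b=0 (map F.........)
[4] create(c) — b=0 c=1 (map FF........)
[5] append(c, 1) — b=0 c=1,2 (map FFF.......)
[6] create(a) — a=3 b=0 c=1,2 (map FFFF......)
[7] append(c, 2) — a=3 b=0 c=1,2,4,5 (map FFFFFF....)
[8] append(a, 3) — a=3,6,7,8 b=0 c=1,2,4,5 (map FFFFFFFFF.)
[9] truncate(a, 2) — a=3,6 b=0 c=1,2,4,5 (map FFFFFFF...)
[10] unlink(b) — a=3,6 c=1,2,4,5 (map .FFFFFF...)
[11] truncate(c, 1) — a=3,6 c=1 (map .F.F..F...)
[12] append(a, 3) — a=3,6,0,2,4 c=1 (map FFFFF.F...)

blocks(a) = [3, 6, 0, 2, 4]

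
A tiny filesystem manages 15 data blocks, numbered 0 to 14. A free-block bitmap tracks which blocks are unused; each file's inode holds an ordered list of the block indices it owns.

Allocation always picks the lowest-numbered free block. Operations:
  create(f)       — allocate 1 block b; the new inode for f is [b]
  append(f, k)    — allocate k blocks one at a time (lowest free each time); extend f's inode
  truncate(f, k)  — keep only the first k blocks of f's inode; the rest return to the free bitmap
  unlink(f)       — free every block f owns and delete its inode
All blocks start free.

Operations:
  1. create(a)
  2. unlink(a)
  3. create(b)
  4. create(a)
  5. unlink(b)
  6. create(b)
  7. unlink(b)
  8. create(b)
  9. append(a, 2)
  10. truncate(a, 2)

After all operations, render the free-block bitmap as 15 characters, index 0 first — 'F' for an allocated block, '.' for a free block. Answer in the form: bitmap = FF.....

  1. create(a)  ⇒  F..............  {a→[0]}
  2. unlink(a)  ⇒  ...............  {}
  3. create(b)  ⇒  F..............  {b→[0]}
  4. create(a)  ⇒  FF.............  {a→[1]; b→[0]}
  5. unlink(b)  ⇒  .F.............  {a→[1]}
  6. create(b)  ⇒  FF.............  {a→[1]; b→[0]}
  7. unlink(b)  ⇒  .F.............  {a→[1]}
  8. create(b)  ⇒  FF.............  {a→[1]; b→[0]}
  9. append(a, 2)  ⇒  FFFF...........  {a→[1, 2, 3]; b→[0]}
  10. truncate(a, 2)  ⇒  FFF............  {a→[1, 2]; b→[0]}

bitmap = FFF............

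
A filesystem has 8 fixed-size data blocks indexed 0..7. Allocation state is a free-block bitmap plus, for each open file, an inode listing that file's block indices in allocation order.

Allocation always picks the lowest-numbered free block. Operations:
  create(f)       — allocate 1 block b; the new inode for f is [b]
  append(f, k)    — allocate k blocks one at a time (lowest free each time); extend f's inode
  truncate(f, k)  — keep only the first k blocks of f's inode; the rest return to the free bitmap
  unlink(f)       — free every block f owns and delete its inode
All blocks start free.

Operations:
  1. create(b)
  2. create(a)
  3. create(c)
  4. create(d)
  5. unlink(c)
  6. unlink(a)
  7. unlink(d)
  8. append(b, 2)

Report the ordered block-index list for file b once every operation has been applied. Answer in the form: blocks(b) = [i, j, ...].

blocks(b) = [0, 1, 2]

  1. create(b)  ⇒  F.......  {b→[0]}
  2. create(a)  ⇒  FF......  {a→[1]; b→[0]}
  3. create(c)  ⇒  FFF.....  {a→[1]; b→[0]; c→[2]}
  4. create(d)  ⇒  FFFF....  {a→[1]; b→[0]; c→[2]; d→[3]}
  5. unlink(c)  ⇒  FF.F....  {a→[1]; b→[0]; d→[3]}
  6. unlink(a)  ⇒  F..F....  {b→[0]; d→[3]}
  7. unlink(d)  ⇒  F.......  {b→[0]}
  8. append(b, 2)  ⇒  FFF.....  {b→[0, 1, 2]}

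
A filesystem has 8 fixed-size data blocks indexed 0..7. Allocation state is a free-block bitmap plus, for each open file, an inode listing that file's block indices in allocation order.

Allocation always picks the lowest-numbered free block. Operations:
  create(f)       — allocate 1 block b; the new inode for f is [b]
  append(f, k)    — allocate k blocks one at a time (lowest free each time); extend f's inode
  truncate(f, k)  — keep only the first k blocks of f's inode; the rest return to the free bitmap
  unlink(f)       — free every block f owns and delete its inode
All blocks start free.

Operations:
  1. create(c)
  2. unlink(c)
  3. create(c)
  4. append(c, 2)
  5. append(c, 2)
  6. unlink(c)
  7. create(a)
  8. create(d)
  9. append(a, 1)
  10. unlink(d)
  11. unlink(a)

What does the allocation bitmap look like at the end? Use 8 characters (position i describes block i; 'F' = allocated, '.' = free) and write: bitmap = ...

bitmap = ........

[1] create(c) — c=0 (map F.......)
[2] unlink(c) —  (map ........)
[3] create(c) — c=0 (map F.......)
[4] append(c, 2) — c=0,1,2 (map FFF.....)
[5] append(c, 2) — c=0,1,2,3,4 (map FFFFF...)
[6] unlink(c) —  (map ........)
[7] create(a) — a=0 (map F.......)
[8] create(d) — a=0 d=1 (map FF......)
[9] append(a, 1) — a=0,2 d=1 (map FFF.....)
[10] unlink(d) — a=0,2 (map F.F.....)
[11] unlink(a) —  (map ........)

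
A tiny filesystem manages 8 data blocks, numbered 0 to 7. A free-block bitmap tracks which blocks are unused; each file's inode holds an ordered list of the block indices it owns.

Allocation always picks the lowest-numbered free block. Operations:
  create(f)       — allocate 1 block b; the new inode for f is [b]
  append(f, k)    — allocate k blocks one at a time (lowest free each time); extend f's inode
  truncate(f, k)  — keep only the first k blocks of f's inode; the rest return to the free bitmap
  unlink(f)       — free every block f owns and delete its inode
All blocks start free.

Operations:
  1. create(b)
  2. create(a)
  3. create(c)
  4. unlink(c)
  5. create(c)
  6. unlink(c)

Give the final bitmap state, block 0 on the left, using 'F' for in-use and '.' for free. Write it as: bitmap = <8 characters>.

after create(b) → b:[0]  free=[F.......]
after create(a) → a:[1], b:[0]  free=[FF......]
after create(c) → a:[1], b:[0], c:[2]  free=[FFF.....]
after unlink(c) → a:[1], b:[0]  free=[FF......]
after create(c) → a:[1], b:[0], c:[2]  free=[FFF.....]
after unlink(c) → a:[1], b:[0]  free=[FF......]

bitmap = FF......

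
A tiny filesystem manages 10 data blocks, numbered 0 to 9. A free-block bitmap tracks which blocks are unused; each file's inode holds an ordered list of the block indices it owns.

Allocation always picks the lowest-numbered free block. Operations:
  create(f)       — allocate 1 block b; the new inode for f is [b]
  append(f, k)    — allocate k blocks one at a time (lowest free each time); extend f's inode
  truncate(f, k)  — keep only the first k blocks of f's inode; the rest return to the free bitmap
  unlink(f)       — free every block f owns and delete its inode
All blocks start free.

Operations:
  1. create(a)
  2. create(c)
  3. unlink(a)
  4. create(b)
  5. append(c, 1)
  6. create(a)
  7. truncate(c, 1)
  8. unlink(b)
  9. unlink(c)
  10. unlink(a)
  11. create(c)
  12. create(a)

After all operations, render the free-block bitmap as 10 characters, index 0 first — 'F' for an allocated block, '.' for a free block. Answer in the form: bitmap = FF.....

after create(a) → a:[0]  free=[F.........]
after create(c) → a:[0], c:[1]  free=[FF........]
after unlink(a) → c:[1]  free=[.F........]
after create(b) → b:[0], c:[1]  free=[FF........]
after append(c, 1) → b:[0], c:[1, 2]  free=[FFF.......]
after create(a) → a:[3], b:[0], c:[1, 2]  free=[FFFF......]
after truncate(c, 1) → a:[3], b:[0], c:[1]  free=[FF.F......]
after unlink(b) → a:[3], c:[1]  free=[.F.F......]
after unlink(c) → a:[3]  free=[...F......]
after unlink(a) →   free=[..........]
after create(c) → c:[0]  free=[F.........]
after create(a) → a:[1], c:[0]  free=[FF........]

bitmap = FF........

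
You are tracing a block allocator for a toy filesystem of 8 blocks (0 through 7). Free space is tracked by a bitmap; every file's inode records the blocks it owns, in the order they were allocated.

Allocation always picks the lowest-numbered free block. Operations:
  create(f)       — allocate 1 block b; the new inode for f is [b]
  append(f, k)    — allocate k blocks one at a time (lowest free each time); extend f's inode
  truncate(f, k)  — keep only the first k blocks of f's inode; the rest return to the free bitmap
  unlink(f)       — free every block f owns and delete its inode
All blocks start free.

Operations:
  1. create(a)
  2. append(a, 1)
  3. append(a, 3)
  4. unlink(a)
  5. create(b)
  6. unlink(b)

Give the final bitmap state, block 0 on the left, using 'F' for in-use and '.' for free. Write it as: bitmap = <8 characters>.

bitmap = ........

  1. create(a)  ⇒  F.......  {a→[0]}
  2. append(a, 1)  ⇒  FF......  {a→[0, 1]}
  3. append(a, 3)  ⇒  FFFFF...  {a→[0, 1, 2, 3, 4]}
  4. unlink(a)  ⇒  ........  {}
  5. create(b)  ⇒  F.......  {b→[0]}
  6. unlink(b)  ⇒  ........  {}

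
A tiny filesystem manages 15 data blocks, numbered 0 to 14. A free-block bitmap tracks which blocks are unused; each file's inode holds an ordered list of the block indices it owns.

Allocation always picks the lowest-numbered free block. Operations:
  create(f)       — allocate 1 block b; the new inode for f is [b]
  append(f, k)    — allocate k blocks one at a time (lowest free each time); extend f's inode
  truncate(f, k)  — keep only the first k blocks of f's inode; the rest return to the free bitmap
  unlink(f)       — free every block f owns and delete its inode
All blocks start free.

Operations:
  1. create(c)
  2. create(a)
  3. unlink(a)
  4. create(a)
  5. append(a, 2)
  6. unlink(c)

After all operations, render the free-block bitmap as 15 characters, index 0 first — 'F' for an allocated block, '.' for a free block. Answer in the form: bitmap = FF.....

bitmap = .FFF...........

[1] create(c) — c=0 (map F..............)
[2] create(a) — a=1 c=0 (map FF.............)
[3] unlink(a) — c=0 (map F..............)
[4] create(a) — a=1 c=0 (map FF.............)
[5] append(a, 2) — a=1,2,3 c=0 (map FFFF...........)
[6] unlink(c) — a=1,2,3 (map .FFF...........)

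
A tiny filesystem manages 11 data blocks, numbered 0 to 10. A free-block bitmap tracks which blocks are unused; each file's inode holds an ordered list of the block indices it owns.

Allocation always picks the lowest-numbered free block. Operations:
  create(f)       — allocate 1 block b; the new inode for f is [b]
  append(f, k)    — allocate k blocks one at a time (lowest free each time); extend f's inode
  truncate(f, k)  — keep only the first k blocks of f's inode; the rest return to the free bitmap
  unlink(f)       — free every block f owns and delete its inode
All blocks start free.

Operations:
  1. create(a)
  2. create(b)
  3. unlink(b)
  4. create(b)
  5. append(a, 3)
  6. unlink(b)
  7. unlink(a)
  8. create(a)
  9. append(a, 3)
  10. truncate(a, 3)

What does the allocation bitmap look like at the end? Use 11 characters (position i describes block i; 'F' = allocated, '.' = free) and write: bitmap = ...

bitmap = FFF........

[1] create(a) — a=0 (map F..........)
[2] create(b) — a=0 b=1 (map FF.........)
[3] unlink(b) — a=0 (map F..........)
[4] create(b) — a=0 b=1 (map FF.........)
[5] append(a, 3) — a=0,2,3,4 b=1 (map FFFFF......)
[6] unlink(b) — a=0,2,3,4 (map F.FFF......)
[7] unlink(a) —  (map ...........)
[8] create(a) — a=0 (map F..........)
[9] append(a, 3) — a=0,1,2,3 (map FFFF.......)
[10] truncate(a, 3) — a=0,1,2 (map FFF........)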